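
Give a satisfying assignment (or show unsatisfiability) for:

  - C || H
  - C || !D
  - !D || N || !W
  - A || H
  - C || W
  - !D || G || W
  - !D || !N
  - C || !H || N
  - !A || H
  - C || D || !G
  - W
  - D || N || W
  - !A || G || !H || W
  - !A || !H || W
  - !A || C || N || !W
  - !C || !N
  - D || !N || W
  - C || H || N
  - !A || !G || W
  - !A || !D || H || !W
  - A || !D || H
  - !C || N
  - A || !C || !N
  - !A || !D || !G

H = True; A = False; G = False; D = False; C = False; N = True; W = True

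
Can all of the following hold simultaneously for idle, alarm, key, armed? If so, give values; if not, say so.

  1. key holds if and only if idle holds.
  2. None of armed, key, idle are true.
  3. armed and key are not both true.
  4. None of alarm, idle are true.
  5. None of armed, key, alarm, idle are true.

idle = False, alarm = False, key = False, armed = False

  (1) key=F, idle=F — same ✓
  (2) {armed, key, idle}: 0 true — none ✓
  (3) armed=F, key=F — not both ✓
  (4) {alarm, idle}: 0 true — none ✓
  (5) {armed, key, alarm, idle}: 0 true — none ✓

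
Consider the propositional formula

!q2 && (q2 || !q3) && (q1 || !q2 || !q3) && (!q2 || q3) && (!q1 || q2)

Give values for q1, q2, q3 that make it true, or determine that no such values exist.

q1=F, q2=F, q3=F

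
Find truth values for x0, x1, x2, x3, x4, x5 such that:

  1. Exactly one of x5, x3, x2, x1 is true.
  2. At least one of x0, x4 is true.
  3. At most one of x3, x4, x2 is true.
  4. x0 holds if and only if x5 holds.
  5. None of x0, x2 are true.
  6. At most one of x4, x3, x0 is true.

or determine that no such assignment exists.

x0=F; x1=T; x2=F; x3=F; x4=T; x5=F

  (1) {x5, x3, x2, x1}: 1 true — exactly one ✓
  (2) {x0, x4}: 1 true — at least one ✓
  (3) {x3, x4, x2}: 1 true — at most one ✓
  (4) x0=F, x5=F — same ✓
  (5) {x0, x2}: 0 true — none ✓
  (6) {x4, x3, x0}: 1 true — at most one ✓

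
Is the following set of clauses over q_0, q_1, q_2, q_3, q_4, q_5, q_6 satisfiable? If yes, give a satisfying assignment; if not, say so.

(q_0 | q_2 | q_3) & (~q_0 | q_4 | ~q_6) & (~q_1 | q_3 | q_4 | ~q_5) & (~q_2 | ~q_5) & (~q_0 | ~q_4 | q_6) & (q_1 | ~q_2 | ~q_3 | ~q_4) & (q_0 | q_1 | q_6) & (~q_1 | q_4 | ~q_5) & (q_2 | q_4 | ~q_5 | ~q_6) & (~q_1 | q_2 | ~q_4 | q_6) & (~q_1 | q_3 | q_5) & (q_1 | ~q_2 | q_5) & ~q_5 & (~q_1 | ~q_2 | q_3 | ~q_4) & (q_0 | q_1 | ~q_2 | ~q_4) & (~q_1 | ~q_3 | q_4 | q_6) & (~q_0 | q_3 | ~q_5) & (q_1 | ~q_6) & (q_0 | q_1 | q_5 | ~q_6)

q_0=T, q_1=F, q_2=F, q_3=T, q_4=F, q_5=F, q_6=F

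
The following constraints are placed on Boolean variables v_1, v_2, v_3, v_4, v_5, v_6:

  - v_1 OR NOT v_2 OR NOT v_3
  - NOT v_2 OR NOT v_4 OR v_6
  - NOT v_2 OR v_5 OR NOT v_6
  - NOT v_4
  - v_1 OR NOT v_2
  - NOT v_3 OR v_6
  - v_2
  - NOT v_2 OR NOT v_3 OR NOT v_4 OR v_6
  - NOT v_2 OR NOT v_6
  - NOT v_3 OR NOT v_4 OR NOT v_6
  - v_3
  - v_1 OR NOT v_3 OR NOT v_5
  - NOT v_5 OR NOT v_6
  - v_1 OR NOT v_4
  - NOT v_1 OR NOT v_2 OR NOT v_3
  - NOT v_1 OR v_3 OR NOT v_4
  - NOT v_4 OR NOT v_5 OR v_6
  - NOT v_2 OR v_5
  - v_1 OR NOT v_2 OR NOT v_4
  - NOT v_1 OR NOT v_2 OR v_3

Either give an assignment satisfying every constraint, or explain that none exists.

Unsatisfiable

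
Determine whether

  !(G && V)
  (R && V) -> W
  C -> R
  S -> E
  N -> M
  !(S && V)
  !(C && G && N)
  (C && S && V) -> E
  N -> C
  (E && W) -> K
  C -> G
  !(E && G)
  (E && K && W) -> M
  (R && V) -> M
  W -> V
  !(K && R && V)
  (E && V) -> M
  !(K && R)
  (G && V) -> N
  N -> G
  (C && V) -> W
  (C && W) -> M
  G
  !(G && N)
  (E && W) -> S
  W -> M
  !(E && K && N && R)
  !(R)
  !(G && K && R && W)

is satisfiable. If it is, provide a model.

Unit clause (!R) forces R = False.
Unit clause (G) forces G = True.
In (!G || !N) only !N is left, so N = False.
In (!C || R) only !C is left, so C = False.
In (!G || N || !V) only !V is left, so V = False.
In (!E || !G) only !E is left, so E = False.
In (V || !W) only !W is left, so W = False.
In (E || !S) only !S is left, so S = False.
Set M = True.
Set K = False.
All clauses satisfied.

M: True; V: False; K: False; N: False; E: False; R: False; W: False; G: True; S: False; C: False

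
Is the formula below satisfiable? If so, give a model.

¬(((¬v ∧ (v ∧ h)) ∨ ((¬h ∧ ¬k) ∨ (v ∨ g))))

v = False; k = True; g = False; h = False

  ¬(((¬v ∧ (v ∧ h)) ∨ ((¬h ∧ ¬k) ∨ (v ∨ g)))) = True
    (¬v ∧ (v ∧ h)) ∨ ((¬h ∧ ¬k) ∨ (v ∨ g)) = False
      ¬v ∧ (v ∧ h) = False
        ¬v = True
        v ∧ h = False
      (¬h ∧ ¬k) ∨ (v ∨ g) = False
        ¬h ∧ ¬k = False
          ¬h = True
          ¬k = False
        v ∨ g = False
The formula evaluates to True.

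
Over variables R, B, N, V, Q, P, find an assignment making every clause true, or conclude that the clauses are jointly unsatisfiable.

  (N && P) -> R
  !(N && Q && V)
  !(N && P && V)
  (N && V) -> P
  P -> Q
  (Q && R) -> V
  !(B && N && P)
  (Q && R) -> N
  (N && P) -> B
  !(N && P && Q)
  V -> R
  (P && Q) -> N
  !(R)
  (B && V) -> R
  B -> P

R: False; B: False; N: False; V: False; Q: True; P: False

Unit clause (!R) forces R = False.
In (R || !V) only !V is left, so V = False.
Set B = False.
Set N = False.
Set Q = True.
  then (N || !P || !Q) forces P = False.
All clauses satisfied.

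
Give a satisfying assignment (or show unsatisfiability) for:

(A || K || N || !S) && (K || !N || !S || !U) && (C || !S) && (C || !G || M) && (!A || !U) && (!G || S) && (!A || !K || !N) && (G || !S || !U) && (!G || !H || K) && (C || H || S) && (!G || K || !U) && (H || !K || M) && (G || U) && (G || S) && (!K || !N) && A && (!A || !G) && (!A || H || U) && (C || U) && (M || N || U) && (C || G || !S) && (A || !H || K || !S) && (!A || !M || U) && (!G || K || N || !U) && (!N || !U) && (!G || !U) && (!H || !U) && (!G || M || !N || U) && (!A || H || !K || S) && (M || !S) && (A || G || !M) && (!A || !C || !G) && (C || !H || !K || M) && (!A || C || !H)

Unsatisfiable — no assignment works.

Case A = True:
  (!A || !U) forces U = False.
  (G || U) forces G = True.
  Clause (!A || !G) is falsified — contradiction.
Case A = False:
  Clause (A) is falsified — contradiction.
Both cases fail, so the formula is unsatisfiable.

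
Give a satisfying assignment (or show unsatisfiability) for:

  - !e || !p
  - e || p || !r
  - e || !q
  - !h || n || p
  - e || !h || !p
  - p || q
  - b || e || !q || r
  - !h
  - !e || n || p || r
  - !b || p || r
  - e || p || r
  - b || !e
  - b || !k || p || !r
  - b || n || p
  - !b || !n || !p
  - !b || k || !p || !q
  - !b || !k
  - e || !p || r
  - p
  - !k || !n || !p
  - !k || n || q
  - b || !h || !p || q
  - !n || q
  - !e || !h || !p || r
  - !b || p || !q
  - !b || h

Unit clause (!h) forces h = False.
Unit clause (p) forces p = True.
In (!b || h) only !b is left, so b = False.
In (!e || !p) only !e is left, so e = False.
In (e || !q) only !q is left, so q = False.
In (e || !p || r) only r is left, so r = True.
In (!n || q) only !n is left, so n = False.
In (!k || n || q) only !k is left, so k = False.
All clauses satisfied.

b = False; p = True; h = False; n = False; q = False; e = False; k = False; r = True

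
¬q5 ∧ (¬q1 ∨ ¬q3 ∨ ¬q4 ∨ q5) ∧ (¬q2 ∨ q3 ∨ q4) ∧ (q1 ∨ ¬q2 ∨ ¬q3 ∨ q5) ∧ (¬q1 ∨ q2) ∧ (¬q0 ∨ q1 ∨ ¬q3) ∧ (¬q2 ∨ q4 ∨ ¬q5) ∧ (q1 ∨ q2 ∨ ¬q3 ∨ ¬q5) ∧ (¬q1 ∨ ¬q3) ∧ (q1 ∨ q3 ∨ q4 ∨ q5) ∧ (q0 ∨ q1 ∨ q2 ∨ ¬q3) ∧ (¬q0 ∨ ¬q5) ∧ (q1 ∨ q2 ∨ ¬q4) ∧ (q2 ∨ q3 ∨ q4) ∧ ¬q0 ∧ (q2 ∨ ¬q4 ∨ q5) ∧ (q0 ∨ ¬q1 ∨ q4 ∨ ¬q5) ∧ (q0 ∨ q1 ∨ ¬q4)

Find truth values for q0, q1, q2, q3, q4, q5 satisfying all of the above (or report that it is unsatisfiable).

Unit clause (¬q5) forces q5 = False.
Unit clause (¬q0) forces q0 = False.
Try q1 = False:
  (q0 ∨ q1 ∨ ¬q4) forces q4 = False.
  (q1 ∨ q3 ∨ q4 ∨ q5) forces q3 = True.
  (q1 ∨ ¬q2 ∨ ¬q3 ∨ q5) forces q2 = False.
  clause (q0 ∨ q1 ∨ q2 ∨ ¬q3) is falsified — backtrack.
So q1 = True.
  then (¬q1 ∨ q2) forces q2 = True.
  then (¬q1 ∨ ¬q3) forces q3 = False.
  then (¬q2 ∨ q3 ∨ q4) forces q4 = True.
All clauses satisfied.

q0=F, q1=T, q2=T, q3=F, q4=T, q5=F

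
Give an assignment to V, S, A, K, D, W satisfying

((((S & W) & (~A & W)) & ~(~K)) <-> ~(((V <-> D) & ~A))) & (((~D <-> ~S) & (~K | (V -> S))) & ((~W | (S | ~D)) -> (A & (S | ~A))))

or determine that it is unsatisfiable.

Case A = True: the conjunct (((S & W) & (~A & W)) & ~(~K)) <-> ~(((V <-> D) & ~A)) becomes (False & ~(~K)) <-> ~False = False.
Case A = False: the formula simplifies to ((((S & W) & W) & ~(~K)) <-> ~((V <-> D))) & (((~D <-> ~S) & (~K | (V -> S))) & ~((~W | (S | ~D)))).
  S = True: the conjunct ~((~W | (S | ~D))) becomes ~((~W | True)) = False.
  S = False: simplifies to (V <-> D) & ((~D & (~K | ~V)) & ~((~W | ~D))).
    D = True: the conjunct ~D is False.
    D = False: the conjunct ~((~W | ~D)) becomes ~((~W | True)) = False.
Both cases fail — unsatisfiable.

The formula is unsatisfiable.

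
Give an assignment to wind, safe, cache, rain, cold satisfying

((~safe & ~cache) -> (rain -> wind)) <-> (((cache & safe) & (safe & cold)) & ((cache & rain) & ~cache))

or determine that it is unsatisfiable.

wind=F, safe=F, cache=F, rain=T, cold=T

  ((~safe & ~cache) -> (rain -> wind)) <-> (((cache & safe) & (safe & cold)) & ((cache & rain) & ~cache)) = True
    (~safe & ~cache) -> (rain -> wind) = False
      ~safe & ~cache = True
        ~safe = True
        ~cache = True
      rain -> wind = False
    ((cache & safe) & (safe & cold)) & ((cache & rain) & ~cache) = False
      (cache & safe) & (safe & cold) = False
        cache & safe = False
        safe & cold = False
      (cache & rain) & ~cache = False
        cache & rain = False
        ~cache = True
The formula evaluates to True.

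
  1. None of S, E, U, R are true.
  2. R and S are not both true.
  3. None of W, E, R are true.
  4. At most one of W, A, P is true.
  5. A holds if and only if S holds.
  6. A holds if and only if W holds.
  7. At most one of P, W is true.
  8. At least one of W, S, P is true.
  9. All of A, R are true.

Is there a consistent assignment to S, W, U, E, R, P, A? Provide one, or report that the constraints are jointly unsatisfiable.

The formula is unsatisfiable.

Case R = True:
  Constraint (1) is violated (R=T) — contradiction.
Case R = False:
  Constraint (9) is violated (R=F) — contradiction.
Both cases fail — unsatisfiable.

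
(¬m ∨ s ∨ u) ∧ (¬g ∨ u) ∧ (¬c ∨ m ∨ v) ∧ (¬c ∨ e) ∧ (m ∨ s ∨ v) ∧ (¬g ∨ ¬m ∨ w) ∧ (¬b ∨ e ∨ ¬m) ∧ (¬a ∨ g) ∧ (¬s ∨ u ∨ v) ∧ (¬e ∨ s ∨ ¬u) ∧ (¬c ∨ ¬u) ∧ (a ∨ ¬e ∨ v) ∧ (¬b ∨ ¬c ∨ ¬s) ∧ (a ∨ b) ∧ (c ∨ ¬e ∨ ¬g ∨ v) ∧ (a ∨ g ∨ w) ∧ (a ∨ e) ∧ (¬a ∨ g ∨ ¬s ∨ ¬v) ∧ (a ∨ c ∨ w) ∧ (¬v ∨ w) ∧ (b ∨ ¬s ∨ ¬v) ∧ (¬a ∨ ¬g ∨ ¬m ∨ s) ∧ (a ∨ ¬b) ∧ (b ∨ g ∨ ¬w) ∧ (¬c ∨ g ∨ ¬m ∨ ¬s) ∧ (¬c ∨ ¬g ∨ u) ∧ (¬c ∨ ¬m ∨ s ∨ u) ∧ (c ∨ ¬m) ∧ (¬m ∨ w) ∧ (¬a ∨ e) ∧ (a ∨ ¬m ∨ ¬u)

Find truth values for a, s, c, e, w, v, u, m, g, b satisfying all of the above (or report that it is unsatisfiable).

a=T, s=T, c=F, e=T, w=T, v=T, u=T, m=F, g=T, b=T

Try a = False:
  (a ∨ b) forces b = True.
  clause (a ∨ ¬b) is falsified — backtrack.
So a = True.
  then (¬a ∨ g) forces g = True.
  then (¬a ∨ e) forces e = True.
  then (¬g ∨ u) forces u = True.
  then (¬e ∨ s ∨ ¬u) forces s = True.
  then (¬c ∨ ¬u) forces c = False.
  then (c ∨ ¬e ∨ ¬g ∨ v) forces v = True.
  then (¬v ∨ w) forces w = True.
  then (b ∨ ¬s ∨ ¬v) forces b = True.
  then (c ∨ ¬m) forces m = False.
All clauses satisfied.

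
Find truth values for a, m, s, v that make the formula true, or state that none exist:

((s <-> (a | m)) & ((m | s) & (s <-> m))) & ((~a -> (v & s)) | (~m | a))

a: False, m: True, s: True, v: True

  (s <-> (a | m)) & ((m | s) & (s <-> m)) = True
    s <-> (a | m) = True
      a | m = True
    (m | s) & (s <-> m) = True
      m | s = True
      s <-> m = True
  (~a -> (v & s)) | (~m | a) = True
    ~a -> (v & s) = True
      ~a = True
      v & s = True
    ~m | a = False
      ~m = False
Both conjuncts True, so the formula holds.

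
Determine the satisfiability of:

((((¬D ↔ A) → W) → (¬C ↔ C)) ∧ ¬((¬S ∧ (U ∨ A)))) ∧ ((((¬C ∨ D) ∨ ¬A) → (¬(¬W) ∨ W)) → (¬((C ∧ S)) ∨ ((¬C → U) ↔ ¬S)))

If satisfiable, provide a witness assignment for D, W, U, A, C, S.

D=T; W=F; U=F; A=F; C=T; S=F

  (((¬D ↔ A) → W) → (¬C ↔ C)) ∧ ¬((¬S ∧ (U ∨ A))) = True
    ((¬D ↔ A) → W) → (¬C ↔ C) = True
      (¬D ↔ A) → W = False
        ¬D ↔ A = True
          ¬D = False
      ¬C ↔ C = False
        ¬C = False
    ¬((¬S ∧ (U ∨ A))) = True
      ¬S ∧ (U ∨ A) = False
        ¬S = True
        U ∨ A = False
  (((¬C ∨ D) ∨ ¬A) → (¬(¬W) ∨ W)) → (¬((C ∧ S)) ∨ ((¬C → U) ↔ ¬S)) = True
    ((¬C ∨ D) ∨ ¬A) → (¬(¬W) ∨ W) = False
      (¬C ∨ D) ∨ ¬A = True
        ¬C ∨ D = True
          ¬C = False
        ¬A = True
      ¬(¬W) ∨ W = False
        ¬(¬W) = False
          ¬W = True
    ¬((C ∧ S)) ∨ ((¬C → U) ↔ ¬S) = True
      ¬((C ∧ S)) = True
        C ∧ S = False
      (¬C → U) ↔ ¬S = True
        ¬C → U = True
          ¬C = False
        ¬S = True
Both conjuncts True, so the formula holds.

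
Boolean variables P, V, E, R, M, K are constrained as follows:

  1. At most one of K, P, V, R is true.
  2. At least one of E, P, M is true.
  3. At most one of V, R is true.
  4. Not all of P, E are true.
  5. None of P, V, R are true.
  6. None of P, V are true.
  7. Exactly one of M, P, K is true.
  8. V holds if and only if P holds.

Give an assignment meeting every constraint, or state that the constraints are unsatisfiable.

P = False, V = False, E = True, R = False, M = True, K = False

  (1) {K, P, V, R}: 0 true — at most one ✓
  (2) {E, P, M}: 2 true — at least one ✓
  (3) {V, R}: 0 true — at most one ✓
  (4) {P, E}: 1/2 true — not all ✓
  (5) {P, V, R}: 0 true — none ✓
  (6) {P, V}: 0 true — none ✓
  (7) {M, P, K}: 1 true — exactly one ✓
  (8) V=F, P=F — same ✓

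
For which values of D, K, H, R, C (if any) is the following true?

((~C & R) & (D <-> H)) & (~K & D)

D=T, K=F, H=T, R=T, C=F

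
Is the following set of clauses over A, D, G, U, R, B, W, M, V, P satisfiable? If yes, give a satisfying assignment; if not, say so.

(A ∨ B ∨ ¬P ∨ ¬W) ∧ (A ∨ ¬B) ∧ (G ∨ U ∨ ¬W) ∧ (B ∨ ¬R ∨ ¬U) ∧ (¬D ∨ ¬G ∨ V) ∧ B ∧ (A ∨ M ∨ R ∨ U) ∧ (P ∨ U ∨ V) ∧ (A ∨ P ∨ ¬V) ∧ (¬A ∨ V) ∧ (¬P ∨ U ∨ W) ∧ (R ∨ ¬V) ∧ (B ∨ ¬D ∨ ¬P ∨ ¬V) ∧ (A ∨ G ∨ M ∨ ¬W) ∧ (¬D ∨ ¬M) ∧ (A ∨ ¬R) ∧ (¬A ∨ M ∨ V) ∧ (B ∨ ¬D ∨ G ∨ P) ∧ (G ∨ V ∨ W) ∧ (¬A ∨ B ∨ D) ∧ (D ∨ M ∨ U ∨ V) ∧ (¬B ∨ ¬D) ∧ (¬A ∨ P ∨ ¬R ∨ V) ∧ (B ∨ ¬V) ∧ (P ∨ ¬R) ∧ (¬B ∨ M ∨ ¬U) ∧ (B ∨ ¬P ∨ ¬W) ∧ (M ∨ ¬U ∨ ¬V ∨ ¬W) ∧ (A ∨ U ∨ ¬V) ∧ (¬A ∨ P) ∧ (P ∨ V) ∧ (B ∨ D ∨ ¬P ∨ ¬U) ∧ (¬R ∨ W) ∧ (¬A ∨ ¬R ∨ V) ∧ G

Unit clause (B) forces B = True.
In (¬B ∨ ¬D) only ¬D is left, so D = False.
Unit clause (G) forces G = True.
In (A ∨ ¬B) only A is left, so A = True.
In (¬A ∨ V) only V is left, so V = True.
In (R ∨ ¬V) only R is left, so R = True.
In (P ∨ ¬R) only P is left, so P = True.
In (¬R ∨ W) only W is left, so W = True.
Set U = False.
Set M = False.
All clauses satisfied.

A = True, D = False, G = True, U = False, R = True, B = True, W = True, M = False, V = True, P = True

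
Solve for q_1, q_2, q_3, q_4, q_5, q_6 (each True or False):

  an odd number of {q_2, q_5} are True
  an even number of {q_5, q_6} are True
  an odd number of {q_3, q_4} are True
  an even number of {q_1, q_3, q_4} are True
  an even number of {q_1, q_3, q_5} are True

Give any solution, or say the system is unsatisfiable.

q_1=T, q_2=T, q_3=T, q_4=F, q_5=F, q_6=F

{q_2, q_5}: 1 true → odd ✓
{q_5, q_6}: 0 true → even ✓
{q_3, q_4}: 1 true → odd ✓
{q_1, q_3, q_4}: 2 true → even ✓
{q_1, q_3, q_5}: 2 true → even ✓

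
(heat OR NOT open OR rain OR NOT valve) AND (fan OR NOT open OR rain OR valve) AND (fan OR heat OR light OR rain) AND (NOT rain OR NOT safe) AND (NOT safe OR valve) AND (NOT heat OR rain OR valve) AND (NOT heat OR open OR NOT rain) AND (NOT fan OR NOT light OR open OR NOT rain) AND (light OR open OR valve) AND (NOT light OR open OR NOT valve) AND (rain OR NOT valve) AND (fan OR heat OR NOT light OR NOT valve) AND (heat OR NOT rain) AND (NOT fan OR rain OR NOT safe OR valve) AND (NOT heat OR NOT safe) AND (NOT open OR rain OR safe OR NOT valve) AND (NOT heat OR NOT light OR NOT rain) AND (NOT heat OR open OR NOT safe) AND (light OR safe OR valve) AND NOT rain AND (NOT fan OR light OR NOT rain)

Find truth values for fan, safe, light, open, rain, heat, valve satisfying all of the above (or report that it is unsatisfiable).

Unit clause (NOT rain) forces rain = False.
In (rain OR NOT valve) only NOT valve is left, so valve = False.
In (NOT safe OR valve) only NOT safe is left, so safe = False.
In (NOT heat OR rain OR valve) only NOT heat is left, so heat = False.
In (light OR safe OR valve) only light is left, so light = True.
Set fan = False.
  then (fan OR NOT open OR rain OR valve) forces open = False.
All clauses satisfied.

fan = False; safe = False; light = True; open = False; rain = False; heat = False; valve = False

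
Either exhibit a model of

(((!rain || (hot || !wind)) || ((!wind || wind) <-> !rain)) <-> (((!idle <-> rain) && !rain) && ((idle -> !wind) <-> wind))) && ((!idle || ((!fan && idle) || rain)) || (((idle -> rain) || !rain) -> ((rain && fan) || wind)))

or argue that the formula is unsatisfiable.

wind = True, fan = False, rain = True, idle = True, hot = False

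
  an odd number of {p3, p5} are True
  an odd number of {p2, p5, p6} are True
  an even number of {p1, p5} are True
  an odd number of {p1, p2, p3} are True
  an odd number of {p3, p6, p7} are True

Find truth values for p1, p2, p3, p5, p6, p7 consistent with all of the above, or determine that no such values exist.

p1 = False, p2 = False, p3 = True, p5 = False, p6 = True, p7 = True

{p3, p5}: 1 true → odd ✓
{p2, p5, p6}: 1 true → odd ✓
{p1, p5}: 0 true → even ✓
{p1, p2, p3}: 1 true → odd ✓
{p3, p6, p7}: 3 true → odd ✓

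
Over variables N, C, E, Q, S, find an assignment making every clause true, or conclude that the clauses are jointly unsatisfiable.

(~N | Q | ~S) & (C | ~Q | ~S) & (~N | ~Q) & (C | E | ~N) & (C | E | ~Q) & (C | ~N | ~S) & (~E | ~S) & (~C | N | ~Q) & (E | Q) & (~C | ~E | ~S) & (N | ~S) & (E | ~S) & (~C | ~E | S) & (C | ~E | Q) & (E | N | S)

Try N = True:
  (~N | ~Q) forces Q = False.
  (~N | Q | ~S) forces S = False.
  (E | Q) forces E = True.
  (~C | ~E | S) forces C = False.
  clause (C | ~E | Q) is falsified — backtrack.
So N = False.
  then (N | ~S) forces S = False.
  then (E | N | S) forces E = True.
  then (~C | ~E | S) forces C = False.
  then (C | ~E | Q) forces Q = True.
All clauses satisfied.

N = False, C = False, E = True, Q = True, S = False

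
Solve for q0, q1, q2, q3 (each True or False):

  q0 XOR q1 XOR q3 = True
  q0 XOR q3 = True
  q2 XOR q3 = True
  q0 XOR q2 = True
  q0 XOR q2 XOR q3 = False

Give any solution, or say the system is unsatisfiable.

No satisfying assignment exists.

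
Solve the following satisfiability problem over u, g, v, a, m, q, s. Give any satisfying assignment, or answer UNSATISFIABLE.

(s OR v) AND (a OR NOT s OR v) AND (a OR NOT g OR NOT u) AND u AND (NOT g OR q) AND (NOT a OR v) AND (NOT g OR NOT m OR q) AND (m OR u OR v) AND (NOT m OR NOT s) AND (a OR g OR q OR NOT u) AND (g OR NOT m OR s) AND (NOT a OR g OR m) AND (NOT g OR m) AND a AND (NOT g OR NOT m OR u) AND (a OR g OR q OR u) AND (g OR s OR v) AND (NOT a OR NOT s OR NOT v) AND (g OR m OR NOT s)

u=T, g=T, v=T, a=T, m=T, q=T, s=F

Unit clause (u) forces u = True.
Unit clause (a) forces a = True.
In (NOT a OR v) only v is left, so v = True.
In (NOT a OR NOT s OR NOT v) only NOT s is left, so s = False.
Try g = False:
  (g OR NOT m OR s) forces m = False.
  clause (NOT a OR g OR m) is falsified — backtrack.
So g = True.
  then (NOT g OR q) forces q = True.
  then (NOT g OR m) forces m = True.
All clauses satisfied.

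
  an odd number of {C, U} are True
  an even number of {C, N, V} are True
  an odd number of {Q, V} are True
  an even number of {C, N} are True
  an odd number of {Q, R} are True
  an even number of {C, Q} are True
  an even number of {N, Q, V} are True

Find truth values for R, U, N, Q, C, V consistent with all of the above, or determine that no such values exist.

R = False; U = False; N = True; Q = True; C = True; V = False

{C, U}: 1 true → odd ✓
{C, N, V}: 2 true → even ✓
{Q, V}: 1 true → odd ✓
{C, N}: 2 true → even ✓
{Q, R}: 1 true → odd ✓
{C, Q}: 2 true → even ✓
{N, Q, V}: 2 true → even ✓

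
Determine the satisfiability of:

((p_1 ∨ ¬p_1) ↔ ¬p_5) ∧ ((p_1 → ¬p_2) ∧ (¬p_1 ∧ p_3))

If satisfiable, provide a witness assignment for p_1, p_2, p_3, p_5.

p_1 = False, p_2 = True, p_3 = True, p_5 = False

  (p_1 ∨ ¬p_1) ↔ ¬p_5 = True
    p_1 ∨ ¬p_1 = True
      ¬p_1 = True
    ¬p_5 = True
  (p_1 → ¬p_2) ∧ (¬p_1 ∧ p_3) = True
    p_1 → ¬p_2 = True
      ¬p_2 = False
    ¬p_1 ∧ p_3 = True
      ¬p_1 = True
Both conjuncts True, so the formula holds.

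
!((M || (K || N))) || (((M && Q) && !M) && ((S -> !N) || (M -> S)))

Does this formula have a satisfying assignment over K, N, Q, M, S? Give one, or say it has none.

K: False; N: False; Q: True; M: False; S: False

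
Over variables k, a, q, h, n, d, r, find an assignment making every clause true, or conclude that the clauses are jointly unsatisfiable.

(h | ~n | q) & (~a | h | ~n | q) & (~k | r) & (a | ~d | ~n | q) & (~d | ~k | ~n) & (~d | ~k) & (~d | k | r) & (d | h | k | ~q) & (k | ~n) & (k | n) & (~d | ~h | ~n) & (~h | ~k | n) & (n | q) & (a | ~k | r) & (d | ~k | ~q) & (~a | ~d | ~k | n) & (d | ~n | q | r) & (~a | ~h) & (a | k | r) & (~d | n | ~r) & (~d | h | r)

Try k = False:
  (k | ~n) forces n = False.
  clause (k | n) is falsified — backtrack.
So k = True.
  then (~k | r) forces r = True.
  then (~d | ~k) forces d = False.
  then (d | ~k | ~q) forces q = False.
  then (n | q) forces n = True.
  then (h | ~n | q) forces h = True.
  then (~a | ~h) forces a = False.
All clauses satisfied.

k = True, a = False, q = False, h = True, n = True, d = False, r = True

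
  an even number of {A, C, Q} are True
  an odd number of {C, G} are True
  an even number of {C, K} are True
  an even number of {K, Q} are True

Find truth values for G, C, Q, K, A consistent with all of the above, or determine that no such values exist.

G=F, C=T, Q=T, K=T, A=F

{A, C, Q}: 2 true → even ✓
{C, G}: 1 true → odd ✓
{C, K}: 2 true → even ✓
{K, Q}: 2 true → even ✓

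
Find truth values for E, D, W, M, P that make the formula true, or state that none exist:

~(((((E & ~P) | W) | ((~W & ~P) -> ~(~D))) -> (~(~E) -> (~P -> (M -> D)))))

E = True, D = False, W = True, M = True, P = False

  ~(((((E & ~P) | W) | ((~W & ~P) -> ~(~D))) -> (~(~E) -> (~P -> (M -> D))))) = True
    (((E & ~P) | W) | ((~W & ~P) -> ~(~D))) -> (~(~E) -> (~P -> (M -> D))) = False
      ((E & ~P) | W) | ((~W & ~P) -> ~(~D)) = True
        (E & ~P) | W = True
          E & ~P = True
            ~P = True
        (~W & ~P) -> ~(~D) = True
          ~W & ~P = False
            ~W = False
            ~P = True
          ~(~D) = False
            ~D = True
      ~(~E) -> (~P -> (M -> D)) = False
        ~(~E) = True
          ~E = False
        ~P -> (M -> D) = False
          ~P = True
          M -> D = False
The formula evaluates to True.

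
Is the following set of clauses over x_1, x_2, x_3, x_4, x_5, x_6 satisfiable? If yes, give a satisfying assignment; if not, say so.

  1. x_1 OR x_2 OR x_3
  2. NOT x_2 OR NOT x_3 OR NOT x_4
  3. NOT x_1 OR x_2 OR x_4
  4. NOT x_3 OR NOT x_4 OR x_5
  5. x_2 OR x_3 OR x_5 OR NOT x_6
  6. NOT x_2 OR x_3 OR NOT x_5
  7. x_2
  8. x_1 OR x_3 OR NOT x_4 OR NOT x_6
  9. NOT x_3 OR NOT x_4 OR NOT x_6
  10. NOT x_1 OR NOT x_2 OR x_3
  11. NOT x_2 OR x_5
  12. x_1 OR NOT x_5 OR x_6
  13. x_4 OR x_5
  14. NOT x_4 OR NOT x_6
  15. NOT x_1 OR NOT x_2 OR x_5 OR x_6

Unit clause (x_2) forces x_2 = True.
In (NOT x_2 OR x_5) only x_5 is left, so x_5 = True.
In (NOT x_2 OR x_3 OR NOT x_5) only x_3 is left, so x_3 = True.
In (NOT x_2 OR NOT x_3 OR NOT x_4) only NOT x_4 is left, so x_4 = False.
Set x_1 = True.
Set x_6 = False.
All clauses satisfied.

x_1: True; x_2: True; x_3: True; x_4: False; x_5: True; x_6: False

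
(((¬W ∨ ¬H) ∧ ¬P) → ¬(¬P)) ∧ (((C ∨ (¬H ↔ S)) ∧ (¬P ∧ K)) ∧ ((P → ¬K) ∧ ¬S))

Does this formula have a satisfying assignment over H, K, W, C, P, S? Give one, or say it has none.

H=T, K=T, W=T, C=T, P=F, S=F

  ((¬W ∨ ¬H) ∧ ¬P) → ¬(¬P) = True
    (¬W ∨ ¬H) ∧ ¬P = False
      ¬W ∨ ¬H = False
        ¬W = False
        ¬H = False
      ¬P = True
    ¬(¬P) = False
      ¬P = True
  ((C ∨ (¬H ↔ S)) ∧ (¬P ∧ K)) ∧ ((P → ¬K) ∧ ¬S) = True
    (C ∨ (¬H ↔ S)) ∧ (¬P ∧ K) = True
      C ∨ (¬H ↔ S) = True
        ¬H ↔ S = True
          ¬H = False
      ¬P ∧ K = True
        ¬P = True
    (P → ¬K) ∧ ¬S = True
      P → ¬K = True
        ¬K = False
      ¬S = True
Both conjuncts True, so the formula holds.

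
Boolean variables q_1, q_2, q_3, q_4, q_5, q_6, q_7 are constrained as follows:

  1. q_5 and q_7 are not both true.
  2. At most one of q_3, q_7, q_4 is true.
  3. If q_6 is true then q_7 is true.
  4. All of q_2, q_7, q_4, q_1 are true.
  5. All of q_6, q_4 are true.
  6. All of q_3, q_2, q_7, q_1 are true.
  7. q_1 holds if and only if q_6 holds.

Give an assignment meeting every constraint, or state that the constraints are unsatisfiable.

Case q_3 = True:
  (2) with q_3=T forces q_7 = False.
  Constraint (4) is violated (q_7=F) — contradiction.
Case q_3 = False:
  Constraint (6) is violated (q_3=F) — contradiction.
Both cases fail — unsatisfiable.

UNSATISFIABLE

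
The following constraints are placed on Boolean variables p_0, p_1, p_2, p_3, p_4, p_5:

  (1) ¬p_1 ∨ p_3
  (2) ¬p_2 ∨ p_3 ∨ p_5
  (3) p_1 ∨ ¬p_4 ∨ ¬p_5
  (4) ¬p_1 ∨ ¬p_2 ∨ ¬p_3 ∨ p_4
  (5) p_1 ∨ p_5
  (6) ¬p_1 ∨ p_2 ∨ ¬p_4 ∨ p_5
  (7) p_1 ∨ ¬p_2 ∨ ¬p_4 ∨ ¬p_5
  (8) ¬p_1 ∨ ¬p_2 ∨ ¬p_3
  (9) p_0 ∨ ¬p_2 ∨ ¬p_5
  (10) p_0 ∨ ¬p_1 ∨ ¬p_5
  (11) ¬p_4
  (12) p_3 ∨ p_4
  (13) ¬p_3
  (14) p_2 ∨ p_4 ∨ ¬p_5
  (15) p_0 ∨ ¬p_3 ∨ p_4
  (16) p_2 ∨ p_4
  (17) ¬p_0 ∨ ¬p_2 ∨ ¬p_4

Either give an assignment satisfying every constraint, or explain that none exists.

Case p_4 = True:
  Clause (¬p_4) is falsified — contradiction.
Case p_4 = False:
  (p_3 ∨ p_4) forces p_3 = True.
  Clause (¬p_3) is falsified — contradiction.
Both cases fail, so the formula is unsatisfiable.

UNSATISFIABLE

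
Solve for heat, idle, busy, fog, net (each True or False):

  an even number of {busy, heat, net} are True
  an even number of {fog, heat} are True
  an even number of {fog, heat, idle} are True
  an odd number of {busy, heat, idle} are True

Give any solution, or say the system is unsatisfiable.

heat: True, idle: False, busy: False, fog: True, net: True

{busy, heat, net}: 2 true → even ✓
{fog, heat}: 2 true → even ✓
{fog, heat, idle}: 2 true → even ✓
{busy, heat, idle}: 1 true → odd ✓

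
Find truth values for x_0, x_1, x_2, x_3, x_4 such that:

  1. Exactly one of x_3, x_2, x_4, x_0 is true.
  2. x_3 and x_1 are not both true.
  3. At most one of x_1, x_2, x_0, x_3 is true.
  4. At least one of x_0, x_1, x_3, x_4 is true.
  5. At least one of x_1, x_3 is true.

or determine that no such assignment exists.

x_0: False; x_1: True; x_2: False; x_3: False; x_4: True

  (1) {x_3, x_2, x_4, x_0}: 1 true — exactly one ✓
  (2) x_3=F, x_1=T — not both ✓
  (3) {x_1, x_2, x_0, x_3}: 1 true — at most one ✓
  (4) {x_0, x_1, x_3, x_4}: 2 true — at least one ✓
  (5) {x_1, x_3}: 1 true — at least one ✓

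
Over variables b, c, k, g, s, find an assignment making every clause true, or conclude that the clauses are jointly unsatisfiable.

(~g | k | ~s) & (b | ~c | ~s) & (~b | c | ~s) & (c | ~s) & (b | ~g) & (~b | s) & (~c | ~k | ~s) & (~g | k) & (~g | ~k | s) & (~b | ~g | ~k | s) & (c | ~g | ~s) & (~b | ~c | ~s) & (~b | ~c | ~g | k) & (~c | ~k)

Try b = True:
  (~b | s) forces s = True.
  (~b | c | ~s) forces c = True.
  clause (~b | ~c | ~s) is falsified — backtrack.
So b = False.
  then (b | ~g) forces g = False.
Set c = False.
  then (c | ~s) forces s = False.
Set k = False.
All clauses satisfied.

b = False, c = False, k = False, g = False, s = False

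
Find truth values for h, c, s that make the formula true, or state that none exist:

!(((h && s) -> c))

h=T, c=F, s=T

  !(((h && s) -> c)) = True
    (h && s) -> c = False
      h && s = True
The formula evaluates to True.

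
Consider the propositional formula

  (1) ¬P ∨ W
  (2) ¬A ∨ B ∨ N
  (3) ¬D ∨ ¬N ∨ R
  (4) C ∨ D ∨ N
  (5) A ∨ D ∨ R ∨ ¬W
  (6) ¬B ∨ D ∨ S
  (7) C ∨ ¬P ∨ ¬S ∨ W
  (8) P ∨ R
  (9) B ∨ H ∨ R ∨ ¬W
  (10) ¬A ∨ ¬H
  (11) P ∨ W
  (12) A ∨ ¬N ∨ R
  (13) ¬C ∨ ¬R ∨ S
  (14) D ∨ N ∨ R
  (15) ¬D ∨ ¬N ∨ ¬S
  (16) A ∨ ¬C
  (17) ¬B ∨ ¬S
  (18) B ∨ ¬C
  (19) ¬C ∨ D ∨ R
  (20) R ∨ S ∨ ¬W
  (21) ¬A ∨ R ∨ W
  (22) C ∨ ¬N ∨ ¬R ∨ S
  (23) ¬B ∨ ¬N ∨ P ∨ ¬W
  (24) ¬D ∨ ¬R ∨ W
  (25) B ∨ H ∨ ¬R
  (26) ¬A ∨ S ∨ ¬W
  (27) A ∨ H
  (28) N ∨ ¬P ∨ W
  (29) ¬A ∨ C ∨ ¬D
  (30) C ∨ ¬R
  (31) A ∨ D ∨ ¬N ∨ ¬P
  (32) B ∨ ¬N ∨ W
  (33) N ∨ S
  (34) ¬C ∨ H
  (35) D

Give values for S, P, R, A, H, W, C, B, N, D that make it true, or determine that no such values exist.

S = True, P = True, R = False, A = False, H = True, W = True, C = False, B = False, N = False, D = True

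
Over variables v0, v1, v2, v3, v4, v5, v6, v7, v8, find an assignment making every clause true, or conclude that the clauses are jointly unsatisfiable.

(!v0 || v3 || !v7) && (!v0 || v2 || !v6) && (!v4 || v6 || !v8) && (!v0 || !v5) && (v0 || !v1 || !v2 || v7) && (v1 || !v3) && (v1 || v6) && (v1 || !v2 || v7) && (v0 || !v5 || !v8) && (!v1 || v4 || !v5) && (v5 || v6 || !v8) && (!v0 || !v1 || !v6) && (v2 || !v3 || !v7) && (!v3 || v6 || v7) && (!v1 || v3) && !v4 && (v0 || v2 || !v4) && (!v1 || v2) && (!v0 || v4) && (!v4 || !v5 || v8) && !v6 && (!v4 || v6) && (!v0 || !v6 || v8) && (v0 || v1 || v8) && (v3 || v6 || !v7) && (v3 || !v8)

v0 = False, v1 = True, v2 = True, v3 = True, v4 = False, v5 = False, v6 = False, v7 = True, v8 = False

Unit clause (!v4) forces v4 = False.
In (!v0 || v4) only !v0 is left, so v0 = False.
Unit clause (!v6) forces v6 = False.
In (v1 || v6) only v1 is left, so v1 = True.
In (!v1 || v4 || !v5) only !v5 is left, so v5 = False.
In (v5 || v6 || !v8) only !v8 is left, so v8 = False.
In (!v1 || v3) only v3 is left, so v3 = True.
In (!v1 || v2) only v2 is left, so v2 = True.
In (v0 || !v1 || !v2 || v7) only v7 is left, so v7 = True.
All clauses satisfied.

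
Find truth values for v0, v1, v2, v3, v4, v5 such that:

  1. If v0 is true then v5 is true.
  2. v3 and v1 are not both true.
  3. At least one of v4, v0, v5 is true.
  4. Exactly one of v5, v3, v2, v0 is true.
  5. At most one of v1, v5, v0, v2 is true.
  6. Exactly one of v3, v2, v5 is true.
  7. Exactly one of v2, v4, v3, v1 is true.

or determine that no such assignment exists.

v0=F, v1=F, v2=F, v3=F, v4=T, v5=T

  (1) v0=F ⇒ v5: vacuous ✓
  (2) v3=F, v1=F — not both ✓
  (3) {v4, v0, v5}: 2 true — at least one ✓
  (4) {v5, v3, v2, v0}: 1 true — exactly one ✓
  (5) {v1, v5, v0, v2}: 1 true — at most one ✓
  (6) {v3, v2, v5}: 1 true — exactly one ✓
  (7) {v2, v4, v3, v1}: 1 true — exactly one ✓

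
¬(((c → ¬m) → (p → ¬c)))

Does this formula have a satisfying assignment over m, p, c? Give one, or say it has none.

m = False, p = True, c = True

  ¬(((c → ¬m) → (p → ¬c))) = True
    (c → ¬m) → (p → ¬c) = False
      c → ¬m = True
        ¬m = True
      p → ¬c = False
        ¬c = False
The formula evaluates to True.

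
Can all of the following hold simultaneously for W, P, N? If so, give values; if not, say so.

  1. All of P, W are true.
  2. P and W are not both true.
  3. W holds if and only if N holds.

Case W = True:
  (1) forces P = True.
  Constraint (2) is violated (P=T, W=T) — contradiction.
Case W = False:
  Constraint (1) is violated (W=F) — contradiction.
Both cases fail — unsatisfiable.

UNSATISFIABLE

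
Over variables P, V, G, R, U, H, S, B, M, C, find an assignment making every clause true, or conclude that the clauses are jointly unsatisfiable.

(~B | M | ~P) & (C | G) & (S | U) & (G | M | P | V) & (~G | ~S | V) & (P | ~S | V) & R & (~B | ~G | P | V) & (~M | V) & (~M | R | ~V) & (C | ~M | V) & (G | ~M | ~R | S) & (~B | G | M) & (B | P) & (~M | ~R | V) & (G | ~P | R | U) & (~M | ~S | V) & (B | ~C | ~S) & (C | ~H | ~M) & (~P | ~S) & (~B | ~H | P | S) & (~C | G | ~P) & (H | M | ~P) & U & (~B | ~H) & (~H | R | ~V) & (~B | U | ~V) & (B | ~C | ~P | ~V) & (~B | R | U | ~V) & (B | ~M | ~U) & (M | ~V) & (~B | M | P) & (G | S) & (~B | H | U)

Unit clause (R) forces R = True.
Unit clause (U) forces U = True.
Set P = True.
  then (~P | ~S) forces S = False.
  then (G | S) forces G = True.
Set V = False.
  then (~M | V) forces M = False.
  then (H | M | ~P) forces H = True.
  then (~B | ~H) forces B = False.
Set C = True.
All clauses satisfied.

P = True, V = False, G = True, R = True, U = True, H = True, S = False, B = False, M = False, C = True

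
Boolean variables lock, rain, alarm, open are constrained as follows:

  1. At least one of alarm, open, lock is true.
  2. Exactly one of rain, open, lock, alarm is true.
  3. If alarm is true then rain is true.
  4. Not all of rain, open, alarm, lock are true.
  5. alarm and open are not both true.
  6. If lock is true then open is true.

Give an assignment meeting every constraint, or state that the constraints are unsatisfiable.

lock = False; rain = False; alarm = False; open = True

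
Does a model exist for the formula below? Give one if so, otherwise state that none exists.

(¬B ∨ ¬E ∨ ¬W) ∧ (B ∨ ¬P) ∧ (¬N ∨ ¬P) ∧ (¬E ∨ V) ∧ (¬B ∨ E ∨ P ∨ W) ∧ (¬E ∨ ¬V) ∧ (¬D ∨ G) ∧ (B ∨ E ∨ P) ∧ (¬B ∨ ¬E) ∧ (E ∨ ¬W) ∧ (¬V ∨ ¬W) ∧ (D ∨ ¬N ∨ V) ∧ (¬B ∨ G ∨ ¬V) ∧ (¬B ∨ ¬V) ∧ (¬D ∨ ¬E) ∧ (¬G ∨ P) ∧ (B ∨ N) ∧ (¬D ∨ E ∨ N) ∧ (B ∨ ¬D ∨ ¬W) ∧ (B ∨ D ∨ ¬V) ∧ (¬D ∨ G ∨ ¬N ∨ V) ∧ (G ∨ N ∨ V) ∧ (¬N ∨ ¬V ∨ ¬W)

E = False; D = False; G = True; N = False; B = True; W = False; P = True; V = False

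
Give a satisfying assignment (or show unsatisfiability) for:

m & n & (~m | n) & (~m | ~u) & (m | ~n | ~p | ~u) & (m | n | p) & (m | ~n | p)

n = True, u = False, m = True, p = True

Unit clause (m) forces m = True.
Unit clause (n) forces n = True.
In (~m | ~u) only ~u is left, so u = False.
Set p = True.
Check each clause:
  (m): m holds.
  (n): n holds.
  (~m | n): n holds.
  (~m | ~u): ~u holds.
  (m | ~n | ~p | ~u): m holds.
  (m | n | p): m holds.
  (m | ~n | p): m holds.
All clauses satisfied.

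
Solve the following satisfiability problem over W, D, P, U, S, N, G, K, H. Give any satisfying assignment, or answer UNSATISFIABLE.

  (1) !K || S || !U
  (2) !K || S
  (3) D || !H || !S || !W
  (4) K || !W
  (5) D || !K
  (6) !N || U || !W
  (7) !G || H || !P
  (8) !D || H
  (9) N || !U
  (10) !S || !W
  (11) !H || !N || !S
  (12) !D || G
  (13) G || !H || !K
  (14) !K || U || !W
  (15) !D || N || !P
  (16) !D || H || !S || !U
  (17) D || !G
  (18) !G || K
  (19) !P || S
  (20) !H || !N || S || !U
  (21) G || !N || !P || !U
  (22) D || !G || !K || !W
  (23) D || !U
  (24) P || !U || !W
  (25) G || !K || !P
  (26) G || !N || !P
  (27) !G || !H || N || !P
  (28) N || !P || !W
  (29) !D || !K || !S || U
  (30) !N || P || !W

W = False; D = False; P = False; U = False; S = True; N = False; G = False; K = False; H = False

Set W = False.
Set D = False.
  then (D || !K) forces K = False.
  then (D || !G) forces G = False.
  then (D || !U) forces U = False.
Set P = False.
Set S = True.
Set N = False.
Set H = False.
All clauses satisfied.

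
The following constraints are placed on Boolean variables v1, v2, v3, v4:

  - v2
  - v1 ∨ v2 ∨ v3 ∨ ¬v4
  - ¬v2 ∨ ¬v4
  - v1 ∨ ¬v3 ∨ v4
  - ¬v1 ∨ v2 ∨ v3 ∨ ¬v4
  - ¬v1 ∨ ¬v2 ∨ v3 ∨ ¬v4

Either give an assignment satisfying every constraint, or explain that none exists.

Unit clause (v2) forces v2 = True.
In (¬v2 ∨ ¬v4) only ¬v4 is left, so v4 = False.
Set v1 = True.
Set v3 = True.
Check each clause:
  (v2): v2 holds.
  (v1 ∨ v2 ∨ v3 ∨ ¬v4): v1 holds.
  (¬v2 ∨ ¬v4): ¬v4 holds.
  (v1 ∨ ¬v3 ∨ v4): v1 holds.
  (¬v1 ∨ v2 ∨ v3 ∨ ¬v4): v2 holds.
  (¬v1 ∨ ¬v2 ∨ v3 ∨ ¬v4): v3 holds.
All clauses satisfied.

v1 = True, v2 = True, v3 = True, v4 = False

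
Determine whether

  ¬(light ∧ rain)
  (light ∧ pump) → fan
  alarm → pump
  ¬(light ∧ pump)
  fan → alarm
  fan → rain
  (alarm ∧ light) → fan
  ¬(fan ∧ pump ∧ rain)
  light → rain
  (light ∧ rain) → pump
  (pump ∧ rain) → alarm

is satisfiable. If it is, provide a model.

light=F; fan=F; alarm=F; pump=F; rain=T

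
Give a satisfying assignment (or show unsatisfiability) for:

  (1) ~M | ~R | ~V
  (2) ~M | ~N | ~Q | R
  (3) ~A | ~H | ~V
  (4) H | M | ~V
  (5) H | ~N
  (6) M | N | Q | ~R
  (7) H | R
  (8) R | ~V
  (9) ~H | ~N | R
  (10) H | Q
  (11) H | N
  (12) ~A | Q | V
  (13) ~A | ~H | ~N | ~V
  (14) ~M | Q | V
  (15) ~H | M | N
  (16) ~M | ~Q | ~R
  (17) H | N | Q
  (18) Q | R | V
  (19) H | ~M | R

Set R = True.
Set A = False.
Set Q = False.
  then (H | Q) forces H = True.
Try N = False:
  (M | N | Q | ~R) forces M = True.
  (~M | ~R | ~V) forces V = False.
  clause (~M | Q | V) is falsified — backtrack.
So N = True.
Set M = False.
Set V = False.
All clauses satisfied.

R: True, A: False, Q: False, N: True, M: False, V: False, H: True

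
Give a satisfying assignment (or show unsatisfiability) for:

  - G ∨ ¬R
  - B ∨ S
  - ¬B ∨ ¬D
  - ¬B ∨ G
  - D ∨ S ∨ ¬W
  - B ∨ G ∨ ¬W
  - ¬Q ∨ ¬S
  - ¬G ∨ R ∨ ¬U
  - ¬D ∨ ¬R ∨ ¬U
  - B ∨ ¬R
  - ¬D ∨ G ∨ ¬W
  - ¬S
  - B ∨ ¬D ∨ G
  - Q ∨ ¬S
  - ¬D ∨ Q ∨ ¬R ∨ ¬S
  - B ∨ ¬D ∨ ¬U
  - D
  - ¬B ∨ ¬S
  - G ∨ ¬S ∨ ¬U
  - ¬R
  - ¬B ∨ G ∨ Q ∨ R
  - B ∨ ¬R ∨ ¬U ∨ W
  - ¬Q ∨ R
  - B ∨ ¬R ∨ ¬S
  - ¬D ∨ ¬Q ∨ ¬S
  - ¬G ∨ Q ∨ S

Unsatisfiable

Case B = True:
  (¬B ∨ ¬D) forces D = False.
  Clause (D) is falsified — contradiction.
Case B = False:
  (B ∨ S) forces S = True.
  Clause (¬S) is falsified — contradiction.
Both cases fail, so the formula is unsatisfiable.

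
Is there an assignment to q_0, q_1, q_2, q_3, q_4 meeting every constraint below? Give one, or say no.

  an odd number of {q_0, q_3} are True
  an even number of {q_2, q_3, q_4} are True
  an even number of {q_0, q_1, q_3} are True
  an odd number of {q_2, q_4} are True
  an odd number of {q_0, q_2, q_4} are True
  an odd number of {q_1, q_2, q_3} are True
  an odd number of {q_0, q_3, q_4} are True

q_0: False, q_1: True, q_2: True, q_3: True, q_4: False

{q_0, q_3}: 1 true → odd ✓
{q_2, q_3, q_4}: 2 true → even ✓
{q_0, q_1, q_3}: 2 true → even ✓
{q_2, q_4}: 1 true → odd ✓
{q_0, q_2, q_4}: 1 true → odd ✓
{q_1, q_2, q_3}: 3 true → odd ✓
{q_0, q_3, q_4}: 1 true → odd ✓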